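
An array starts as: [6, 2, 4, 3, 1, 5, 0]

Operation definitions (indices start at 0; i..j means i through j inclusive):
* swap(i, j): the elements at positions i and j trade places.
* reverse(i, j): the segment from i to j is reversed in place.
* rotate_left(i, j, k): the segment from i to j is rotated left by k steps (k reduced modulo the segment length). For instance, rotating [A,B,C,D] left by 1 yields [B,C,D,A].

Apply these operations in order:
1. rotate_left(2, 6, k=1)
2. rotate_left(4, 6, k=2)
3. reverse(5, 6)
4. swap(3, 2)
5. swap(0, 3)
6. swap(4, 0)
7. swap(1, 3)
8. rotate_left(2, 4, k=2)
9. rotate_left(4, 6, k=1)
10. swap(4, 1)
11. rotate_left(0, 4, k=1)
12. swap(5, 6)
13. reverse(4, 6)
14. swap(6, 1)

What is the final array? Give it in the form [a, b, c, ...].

After 1 (rotate_left(2, 6, k=1)): [6, 2, 3, 1, 5, 0, 4]
After 2 (rotate_left(4, 6, k=2)): [6, 2, 3, 1, 4, 5, 0]
After 3 (reverse(5, 6)): [6, 2, 3, 1, 4, 0, 5]
After 4 (swap(3, 2)): [6, 2, 1, 3, 4, 0, 5]
After 5 (swap(0, 3)): [3, 2, 1, 6, 4, 0, 5]
After 6 (swap(4, 0)): [4, 2, 1, 6, 3, 0, 5]
After 7 (swap(1, 3)): [4, 6, 1, 2, 3, 0, 5]
After 8 (rotate_left(2, 4, k=2)): [4, 6, 3, 1, 2, 0, 5]
After 9 (rotate_left(4, 6, k=1)): [4, 6, 3, 1, 0, 5, 2]
After 10 (swap(4, 1)): [4, 0, 3, 1, 6, 5, 2]
After 11 (rotate_left(0, 4, k=1)): [0, 3, 1, 6, 4, 5, 2]
After 12 (swap(5, 6)): [0, 3, 1, 6, 4, 2, 5]
After 13 (reverse(4, 6)): [0, 3, 1, 6, 5, 2, 4]
After 14 (swap(6, 1)): [0, 4, 1, 6, 5, 2, 3]

Answer: [0, 4, 1, 6, 5, 2, 3]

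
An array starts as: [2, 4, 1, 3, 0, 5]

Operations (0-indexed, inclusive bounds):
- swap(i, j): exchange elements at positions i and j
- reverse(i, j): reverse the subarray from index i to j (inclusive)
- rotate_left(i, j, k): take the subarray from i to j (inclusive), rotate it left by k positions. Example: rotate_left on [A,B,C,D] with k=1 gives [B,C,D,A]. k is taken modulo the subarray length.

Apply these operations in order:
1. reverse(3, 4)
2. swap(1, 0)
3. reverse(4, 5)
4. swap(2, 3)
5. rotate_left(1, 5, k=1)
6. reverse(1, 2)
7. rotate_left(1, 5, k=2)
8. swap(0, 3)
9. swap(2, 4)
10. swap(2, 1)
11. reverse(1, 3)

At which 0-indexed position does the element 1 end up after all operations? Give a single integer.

After 1 (reverse(3, 4)): [2, 4, 1, 0, 3, 5]
After 2 (swap(1, 0)): [4, 2, 1, 0, 3, 5]
After 3 (reverse(4, 5)): [4, 2, 1, 0, 5, 3]
After 4 (swap(2, 3)): [4, 2, 0, 1, 5, 3]
After 5 (rotate_left(1, 5, k=1)): [4, 0, 1, 5, 3, 2]
After 6 (reverse(1, 2)): [4, 1, 0, 5, 3, 2]
After 7 (rotate_left(1, 5, k=2)): [4, 5, 3, 2, 1, 0]
After 8 (swap(0, 3)): [2, 5, 3, 4, 1, 0]
After 9 (swap(2, 4)): [2, 5, 1, 4, 3, 0]
After 10 (swap(2, 1)): [2, 1, 5, 4, 3, 0]
After 11 (reverse(1, 3)): [2, 4, 5, 1, 3, 0]

Answer: 3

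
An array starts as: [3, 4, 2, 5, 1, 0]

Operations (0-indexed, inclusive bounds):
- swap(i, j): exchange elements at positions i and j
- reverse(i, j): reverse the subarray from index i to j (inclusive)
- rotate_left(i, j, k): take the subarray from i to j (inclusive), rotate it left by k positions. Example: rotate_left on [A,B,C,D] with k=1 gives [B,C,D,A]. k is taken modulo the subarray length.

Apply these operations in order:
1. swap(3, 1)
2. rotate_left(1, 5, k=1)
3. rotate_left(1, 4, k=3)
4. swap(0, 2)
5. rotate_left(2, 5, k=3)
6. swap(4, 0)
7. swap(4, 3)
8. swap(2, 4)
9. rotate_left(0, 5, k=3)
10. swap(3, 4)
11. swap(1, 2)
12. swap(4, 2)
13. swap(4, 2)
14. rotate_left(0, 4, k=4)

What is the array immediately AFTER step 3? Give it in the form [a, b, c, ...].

Answer: [3, 0, 2, 4, 1, 5]

Derivation:
After 1 (swap(3, 1)): [3, 5, 2, 4, 1, 0]
After 2 (rotate_left(1, 5, k=1)): [3, 2, 4, 1, 0, 5]
After 3 (rotate_left(1, 4, k=3)): [3, 0, 2, 4, 1, 5]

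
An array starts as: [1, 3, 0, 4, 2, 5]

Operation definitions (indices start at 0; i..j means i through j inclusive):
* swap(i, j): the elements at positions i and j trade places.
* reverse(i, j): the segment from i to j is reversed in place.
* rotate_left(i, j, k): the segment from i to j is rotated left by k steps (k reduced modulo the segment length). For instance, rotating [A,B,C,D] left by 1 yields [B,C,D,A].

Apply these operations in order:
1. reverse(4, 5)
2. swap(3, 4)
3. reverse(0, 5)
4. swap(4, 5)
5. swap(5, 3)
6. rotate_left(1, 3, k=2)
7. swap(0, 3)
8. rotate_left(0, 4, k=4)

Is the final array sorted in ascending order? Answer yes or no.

Answer: no

Derivation:
After 1 (reverse(4, 5)): [1, 3, 0, 4, 5, 2]
After 2 (swap(3, 4)): [1, 3, 0, 5, 4, 2]
After 3 (reverse(0, 5)): [2, 4, 5, 0, 3, 1]
After 4 (swap(4, 5)): [2, 4, 5, 0, 1, 3]
After 5 (swap(5, 3)): [2, 4, 5, 3, 1, 0]
After 6 (rotate_left(1, 3, k=2)): [2, 3, 4, 5, 1, 0]
After 7 (swap(0, 3)): [5, 3, 4, 2, 1, 0]
After 8 (rotate_left(0, 4, k=4)): [1, 5, 3, 4, 2, 0]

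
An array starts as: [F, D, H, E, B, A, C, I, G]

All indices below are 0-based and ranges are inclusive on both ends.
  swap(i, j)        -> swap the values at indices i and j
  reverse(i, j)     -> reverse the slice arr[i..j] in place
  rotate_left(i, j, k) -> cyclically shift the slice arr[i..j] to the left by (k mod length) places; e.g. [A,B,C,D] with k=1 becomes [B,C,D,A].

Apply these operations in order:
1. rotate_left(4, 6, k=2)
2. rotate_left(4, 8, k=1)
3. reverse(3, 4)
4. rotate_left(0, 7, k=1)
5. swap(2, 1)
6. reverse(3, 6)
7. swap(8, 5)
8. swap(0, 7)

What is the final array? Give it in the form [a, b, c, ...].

Answer: [F, B, H, G, I, C, E, D, A]

Derivation:
After 1 (rotate_left(4, 6, k=2)): [F, D, H, E, C, B, A, I, G]
After 2 (rotate_left(4, 8, k=1)): [F, D, H, E, B, A, I, G, C]
After 3 (reverse(3, 4)): [F, D, H, B, E, A, I, G, C]
After 4 (rotate_left(0, 7, k=1)): [D, H, B, E, A, I, G, F, C]
After 5 (swap(2, 1)): [D, B, H, E, A, I, G, F, C]
After 6 (reverse(3, 6)): [D, B, H, G, I, A, E, F, C]
After 7 (swap(8, 5)): [D, B, H, G, I, C, E, F, A]
After 8 (swap(0, 7)): [F, B, H, G, I, C, E, D, A]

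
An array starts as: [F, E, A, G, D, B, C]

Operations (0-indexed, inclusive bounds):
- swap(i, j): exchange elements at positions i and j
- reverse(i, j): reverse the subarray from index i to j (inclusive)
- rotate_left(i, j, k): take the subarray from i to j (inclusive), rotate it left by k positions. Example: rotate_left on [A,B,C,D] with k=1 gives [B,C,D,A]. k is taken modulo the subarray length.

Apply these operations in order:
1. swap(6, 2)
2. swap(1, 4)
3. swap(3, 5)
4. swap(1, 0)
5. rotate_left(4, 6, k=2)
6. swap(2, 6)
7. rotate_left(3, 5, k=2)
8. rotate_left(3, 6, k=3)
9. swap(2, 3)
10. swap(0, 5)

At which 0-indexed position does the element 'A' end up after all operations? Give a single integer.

After 1 (swap(6, 2)): [F, E, C, G, D, B, A]
After 2 (swap(1, 4)): [F, D, C, G, E, B, A]
After 3 (swap(3, 5)): [F, D, C, B, E, G, A]
After 4 (swap(1, 0)): [D, F, C, B, E, G, A]
After 5 (rotate_left(4, 6, k=2)): [D, F, C, B, A, E, G]
After 6 (swap(2, 6)): [D, F, G, B, A, E, C]
After 7 (rotate_left(3, 5, k=2)): [D, F, G, E, B, A, C]
After 8 (rotate_left(3, 6, k=3)): [D, F, G, C, E, B, A]
After 9 (swap(2, 3)): [D, F, C, G, E, B, A]
After 10 (swap(0, 5)): [B, F, C, G, E, D, A]

Answer: 6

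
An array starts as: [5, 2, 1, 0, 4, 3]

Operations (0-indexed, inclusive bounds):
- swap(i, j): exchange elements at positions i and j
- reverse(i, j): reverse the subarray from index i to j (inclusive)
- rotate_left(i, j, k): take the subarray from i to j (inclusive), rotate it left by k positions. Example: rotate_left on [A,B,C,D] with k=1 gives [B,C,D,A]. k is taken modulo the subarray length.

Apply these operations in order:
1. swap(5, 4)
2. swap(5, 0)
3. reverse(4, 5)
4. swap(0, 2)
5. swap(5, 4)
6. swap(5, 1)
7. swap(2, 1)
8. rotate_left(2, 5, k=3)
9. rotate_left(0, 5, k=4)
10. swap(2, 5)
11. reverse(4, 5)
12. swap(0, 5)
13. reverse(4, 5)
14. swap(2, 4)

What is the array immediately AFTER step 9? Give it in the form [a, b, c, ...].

Answer: [0, 3, 1, 4, 2, 5]

Derivation:
After 1 (swap(5, 4)): [5, 2, 1, 0, 3, 4]
After 2 (swap(5, 0)): [4, 2, 1, 0, 3, 5]
After 3 (reverse(4, 5)): [4, 2, 1, 0, 5, 3]
After 4 (swap(0, 2)): [1, 2, 4, 0, 5, 3]
After 5 (swap(5, 4)): [1, 2, 4, 0, 3, 5]
After 6 (swap(5, 1)): [1, 5, 4, 0, 3, 2]
After 7 (swap(2, 1)): [1, 4, 5, 0, 3, 2]
After 8 (rotate_left(2, 5, k=3)): [1, 4, 2, 5, 0, 3]
After 9 (rotate_left(0, 5, k=4)): [0, 3, 1, 4, 2, 5]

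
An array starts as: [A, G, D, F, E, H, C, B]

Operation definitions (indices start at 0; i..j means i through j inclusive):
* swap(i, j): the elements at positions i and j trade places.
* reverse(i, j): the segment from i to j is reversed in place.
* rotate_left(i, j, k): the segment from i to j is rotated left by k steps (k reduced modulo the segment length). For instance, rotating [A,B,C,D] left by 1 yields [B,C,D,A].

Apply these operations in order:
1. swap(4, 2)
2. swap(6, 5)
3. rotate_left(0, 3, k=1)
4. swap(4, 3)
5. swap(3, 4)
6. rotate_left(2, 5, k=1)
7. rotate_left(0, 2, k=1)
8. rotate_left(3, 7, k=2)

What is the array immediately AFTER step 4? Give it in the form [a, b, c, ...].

After 1 (swap(4, 2)): [A, G, E, F, D, H, C, B]
After 2 (swap(6, 5)): [A, G, E, F, D, C, H, B]
After 3 (rotate_left(0, 3, k=1)): [G, E, F, A, D, C, H, B]
After 4 (swap(4, 3)): [G, E, F, D, A, C, H, B]

Answer: [G, E, F, D, A, C, H, B]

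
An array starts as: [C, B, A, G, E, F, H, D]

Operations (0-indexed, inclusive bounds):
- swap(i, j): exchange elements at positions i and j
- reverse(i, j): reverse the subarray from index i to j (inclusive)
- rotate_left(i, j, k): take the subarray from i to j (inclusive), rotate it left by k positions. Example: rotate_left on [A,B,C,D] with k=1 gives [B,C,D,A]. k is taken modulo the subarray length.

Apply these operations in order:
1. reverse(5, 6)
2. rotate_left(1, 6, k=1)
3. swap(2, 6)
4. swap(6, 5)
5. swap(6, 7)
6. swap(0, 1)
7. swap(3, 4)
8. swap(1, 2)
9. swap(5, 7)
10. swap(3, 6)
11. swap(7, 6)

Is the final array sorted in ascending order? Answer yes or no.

Answer: yes

Derivation:
After 1 (reverse(5, 6)): [C, B, A, G, E, H, F, D]
After 2 (rotate_left(1, 6, k=1)): [C, A, G, E, H, F, B, D]
After 3 (swap(2, 6)): [C, A, B, E, H, F, G, D]
After 4 (swap(6, 5)): [C, A, B, E, H, G, F, D]
After 5 (swap(6, 7)): [C, A, B, E, H, G, D, F]
After 6 (swap(0, 1)): [A, C, B, E, H, G, D, F]
After 7 (swap(3, 4)): [A, C, B, H, E, G, D, F]
After 8 (swap(1, 2)): [A, B, C, H, E, G, D, F]
After 9 (swap(5, 7)): [A, B, C, H, E, F, D, G]
After 10 (swap(3, 6)): [A, B, C, D, E, F, H, G]
After 11 (swap(7, 6)): [A, B, C, D, E, F, G, H]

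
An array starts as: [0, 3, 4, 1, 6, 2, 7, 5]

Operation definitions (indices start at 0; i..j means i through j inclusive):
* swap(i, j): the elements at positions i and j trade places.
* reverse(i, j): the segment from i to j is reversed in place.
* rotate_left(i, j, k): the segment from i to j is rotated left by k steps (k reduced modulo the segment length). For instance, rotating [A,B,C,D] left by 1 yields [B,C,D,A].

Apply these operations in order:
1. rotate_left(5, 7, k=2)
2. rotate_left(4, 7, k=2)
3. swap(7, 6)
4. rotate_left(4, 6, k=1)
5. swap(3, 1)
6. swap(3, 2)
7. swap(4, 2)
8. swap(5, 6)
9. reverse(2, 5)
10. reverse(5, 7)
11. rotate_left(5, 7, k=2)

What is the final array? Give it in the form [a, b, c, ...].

Answer: [0, 1, 2, 3, 4, 7, 6, 5]

Derivation:
After 1 (rotate_left(5, 7, k=2)): [0, 3, 4, 1, 6, 5, 2, 7]
After 2 (rotate_left(4, 7, k=2)): [0, 3, 4, 1, 2, 7, 6, 5]
After 3 (swap(7, 6)): [0, 3, 4, 1, 2, 7, 5, 6]
After 4 (rotate_left(4, 6, k=1)): [0, 3, 4, 1, 7, 5, 2, 6]
After 5 (swap(3, 1)): [0, 1, 4, 3, 7, 5, 2, 6]
After 6 (swap(3, 2)): [0, 1, 3, 4, 7, 5, 2, 6]
After 7 (swap(4, 2)): [0, 1, 7, 4, 3, 5, 2, 6]
After 8 (swap(5, 6)): [0, 1, 7, 4, 3, 2, 5, 6]
After 9 (reverse(2, 5)): [0, 1, 2, 3, 4, 7, 5, 6]
After 10 (reverse(5, 7)): [0, 1, 2, 3, 4, 6, 5, 7]
After 11 (rotate_left(5, 7, k=2)): [0, 1, 2, 3, 4, 7, 6, 5]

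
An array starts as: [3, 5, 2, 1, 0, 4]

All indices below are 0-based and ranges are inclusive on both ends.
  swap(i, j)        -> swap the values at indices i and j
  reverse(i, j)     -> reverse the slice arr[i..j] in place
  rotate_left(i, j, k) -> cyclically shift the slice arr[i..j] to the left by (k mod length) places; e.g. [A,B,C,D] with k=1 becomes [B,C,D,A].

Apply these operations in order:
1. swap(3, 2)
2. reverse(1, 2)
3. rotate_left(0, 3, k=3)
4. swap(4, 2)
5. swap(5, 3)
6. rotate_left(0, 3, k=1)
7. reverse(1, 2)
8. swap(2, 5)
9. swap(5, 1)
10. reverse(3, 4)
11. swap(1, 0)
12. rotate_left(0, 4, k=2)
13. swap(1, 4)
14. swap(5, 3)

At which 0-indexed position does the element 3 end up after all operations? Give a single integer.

After 1 (swap(3, 2)): [3, 5, 1, 2, 0, 4]
After 2 (reverse(1, 2)): [3, 1, 5, 2, 0, 4]
After 3 (rotate_left(0, 3, k=3)): [2, 3, 1, 5, 0, 4]
After 4 (swap(4, 2)): [2, 3, 0, 5, 1, 4]
After 5 (swap(5, 3)): [2, 3, 0, 4, 1, 5]
After 6 (rotate_left(0, 3, k=1)): [3, 0, 4, 2, 1, 5]
After 7 (reverse(1, 2)): [3, 4, 0, 2, 1, 5]
After 8 (swap(2, 5)): [3, 4, 5, 2, 1, 0]
After 9 (swap(5, 1)): [3, 0, 5, 2, 1, 4]
After 10 (reverse(3, 4)): [3, 0, 5, 1, 2, 4]
After 11 (swap(1, 0)): [0, 3, 5, 1, 2, 4]
After 12 (rotate_left(0, 4, k=2)): [5, 1, 2, 0, 3, 4]
After 13 (swap(1, 4)): [5, 3, 2, 0, 1, 4]
After 14 (swap(5, 3)): [5, 3, 2, 4, 1, 0]

Answer: 1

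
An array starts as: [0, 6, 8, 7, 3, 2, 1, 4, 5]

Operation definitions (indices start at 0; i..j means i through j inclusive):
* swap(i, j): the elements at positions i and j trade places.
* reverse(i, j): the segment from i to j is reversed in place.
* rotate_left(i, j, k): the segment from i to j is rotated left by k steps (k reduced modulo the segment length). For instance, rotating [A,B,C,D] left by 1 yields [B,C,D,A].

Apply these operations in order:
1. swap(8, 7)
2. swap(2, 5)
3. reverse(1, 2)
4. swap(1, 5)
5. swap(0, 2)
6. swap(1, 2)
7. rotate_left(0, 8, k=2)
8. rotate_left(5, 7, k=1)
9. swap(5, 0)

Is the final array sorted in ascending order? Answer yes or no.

Answer: no

Derivation:
After 1 (swap(8, 7)): [0, 6, 8, 7, 3, 2, 1, 5, 4]
After 2 (swap(2, 5)): [0, 6, 2, 7, 3, 8, 1, 5, 4]
After 3 (reverse(1, 2)): [0, 2, 6, 7, 3, 8, 1, 5, 4]
After 4 (swap(1, 5)): [0, 8, 6, 7, 3, 2, 1, 5, 4]
After 5 (swap(0, 2)): [6, 8, 0, 7, 3, 2, 1, 5, 4]
After 6 (swap(1, 2)): [6, 0, 8, 7, 3, 2, 1, 5, 4]
After 7 (rotate_left(0, 8, k=2)): [8, 7, 3, 2, 1, 5, 4, 6, 0]
After 8 (rotate_left(5, 7, k=1)): [8, 7, 3, 2, 1, 4, 6, 5, 0]
After 9 (swap(5, 0)): [4, 7, 3, 2, 1, 8, 6, 5, 0]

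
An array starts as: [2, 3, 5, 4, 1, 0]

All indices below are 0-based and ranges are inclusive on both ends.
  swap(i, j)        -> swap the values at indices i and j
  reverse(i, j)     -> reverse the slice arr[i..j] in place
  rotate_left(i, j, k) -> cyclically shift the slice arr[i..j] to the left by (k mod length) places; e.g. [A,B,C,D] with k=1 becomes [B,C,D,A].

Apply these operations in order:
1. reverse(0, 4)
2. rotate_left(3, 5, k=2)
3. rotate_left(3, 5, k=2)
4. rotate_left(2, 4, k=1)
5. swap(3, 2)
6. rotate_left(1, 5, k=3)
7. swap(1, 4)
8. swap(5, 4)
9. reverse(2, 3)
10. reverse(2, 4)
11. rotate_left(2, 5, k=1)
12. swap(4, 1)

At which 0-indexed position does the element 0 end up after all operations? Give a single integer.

Answer: 4

Derivation:
After 1 (reverse(0, 4)): [1, 4, 5, 3, 2, 0]
After 2 (rotate_left(3, 5, k=2)): [1, 4, 5, 0, 3, 2]
After 3 (rotate_left(3, 5, k=2)): [1, 4, 5, 2, 0, 3]
After 4 (rotate_left(2, 4, k=1)): [1, 4, 2, 0, 5, 3]
After 5 (swap(3, 2)): [1, 4, 0, 2, 5, 3]
After 6 (rotate_left(1, 5, k=3)): [1, 5, 3, 4, 0, 2]
After 7 (swap(1, 4)): [1, 0, 3, 4, 5, 2]
After 8 (swap(5, 4)): [1, 0, 3, 4, 2, 5]
After 9 (reverse(2, 3)): [1, 0, 4, 3, 2, 5]
After 10 (reverse(2, 4)): [1, 0, 2, 3, 4, 5]
After 11 (rotate_left(2, 5, k=1)): [1, 0, 3, 4, 5, 2]
After 12 (swap(4, 1)): [1, 5, 3, 4, 0, 2]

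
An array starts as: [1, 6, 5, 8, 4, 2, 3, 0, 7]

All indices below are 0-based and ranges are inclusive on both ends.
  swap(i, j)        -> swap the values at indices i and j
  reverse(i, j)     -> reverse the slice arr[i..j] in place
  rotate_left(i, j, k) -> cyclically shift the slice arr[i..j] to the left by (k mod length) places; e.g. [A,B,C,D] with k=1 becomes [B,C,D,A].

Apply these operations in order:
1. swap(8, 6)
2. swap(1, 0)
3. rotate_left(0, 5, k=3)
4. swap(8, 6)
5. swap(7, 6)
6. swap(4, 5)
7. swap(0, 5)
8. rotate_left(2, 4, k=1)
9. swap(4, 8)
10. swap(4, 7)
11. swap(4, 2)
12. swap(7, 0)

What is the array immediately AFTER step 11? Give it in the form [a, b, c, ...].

After 1 (swap(8, 6)): [1, 6, 5, 8, 4, 2, 7, 0, 3]
After 2 (swap(1, 0)): [6, 1, 5, 8, 4, 2, 7, 0, 3]
After 3 (rotate_left(0, 5, k=3)): [8, 4, 2, 6, 1, 5, 7, 0, 3]
After 4 (swap(8, 6)): [8, 4, 2, 6, 1, 5, 3, 0, 7]
After 5 (swap(7, 6)): [8, 4, 2, 6, 1, 5, 0, 3, 7]
After 6 (swap(4, 5)): [8, 4, 2, 6, 5, 1, 0, 3, 7]
After 7 (swap(0, 5)): [1, 4, 2, 6, 5, 8, 0, 3, 7]
After 8 (rotate_left(2, 4, k=1)): [1, 4, 6, 5, 2, 8, 0, 3, 7]
After 9 (swap(4, 8)): [1, 4, 6, 5, 7, 8, 0, 3, 2]
After 10 (swap(4, 7)): [1, 4, 6, 5, 3, 8, 0, 7, 2]
After 11 (swap(4, 2)): [1, 4, 3, 5, 6, 8, 0, 7, 2]

Answer: [1, 4, 3, 5, 6, 8, 0, 7, 2]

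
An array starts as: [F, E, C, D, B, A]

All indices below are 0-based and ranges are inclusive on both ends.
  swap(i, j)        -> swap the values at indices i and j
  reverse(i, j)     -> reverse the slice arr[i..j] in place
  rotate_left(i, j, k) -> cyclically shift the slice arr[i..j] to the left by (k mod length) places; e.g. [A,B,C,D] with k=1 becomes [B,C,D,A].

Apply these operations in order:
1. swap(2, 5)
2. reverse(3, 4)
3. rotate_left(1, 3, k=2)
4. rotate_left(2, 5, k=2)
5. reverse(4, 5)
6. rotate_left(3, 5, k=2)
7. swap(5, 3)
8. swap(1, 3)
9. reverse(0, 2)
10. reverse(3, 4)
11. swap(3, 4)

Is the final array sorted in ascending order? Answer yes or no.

Answer: no

Derivation:
After 1 (swap(2, 5)): [F, E, A, D, B, C]
After 2 (reverse(3, 4)): [F, E, A, B, D, C]
After 3 (rotate_left(1, 3, k=2)): [F, B, E, A, D, C]
After 4 (rotate_left(2, 5, k=2)): [F, B, D, C, E, A]
After 5 (reverse(4, 5)): [F, B, D, C, A, E]
After 6 (rotate_left(3, 5, k=2)): [F, B, D, E, C, A]
After 7 (swap(5, 3)): [F, B, D, A, C, E]
After 8 (swap(1, 3)): [F, A, D, B, C, E]
After 9 (reverse(0, 2)): [D, A, F, B, C, E]
After 10 (reverse(3, 4)): [D, A, F, C, B, E]
After 11 (swap(3, 4)): [D, A, F, B, C, E]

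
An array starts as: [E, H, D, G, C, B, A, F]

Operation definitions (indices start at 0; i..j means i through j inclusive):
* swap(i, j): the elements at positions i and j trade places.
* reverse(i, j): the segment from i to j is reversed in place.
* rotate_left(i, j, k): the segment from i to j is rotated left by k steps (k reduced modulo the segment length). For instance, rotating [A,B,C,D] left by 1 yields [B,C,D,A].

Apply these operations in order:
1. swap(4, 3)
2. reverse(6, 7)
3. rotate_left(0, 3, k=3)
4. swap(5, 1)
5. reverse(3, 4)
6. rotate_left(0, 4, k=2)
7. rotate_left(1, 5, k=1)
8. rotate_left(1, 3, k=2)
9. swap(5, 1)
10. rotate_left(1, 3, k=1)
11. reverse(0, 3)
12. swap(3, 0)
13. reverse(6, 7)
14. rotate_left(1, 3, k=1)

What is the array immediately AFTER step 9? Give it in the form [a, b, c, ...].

Answer: [H, G, D, C, E, B, F, A]

Derivation:
After 1 (swap(4, 3)): [E, H, D, C, G, B, A, F]
After 2 (reverse(6, 7)): [E, H, D, C, G, B, F, A]
After 3 (rotate_left(0, 3, k=3)): [C, E, H, D, G, B, F, A]
After 4 (swap(5, 1)): [C, B, H, D, G, E, F, A]
After 5 (reverse(3, 4)): [C, B, H, G, D, E, F, A]
After 6 (rotate_left(0, 4, k=2)): [H, G, D, C, B, E, F, A]
After 7 (rotate_left(1, 5, k=1)): [H, D, C, B, E, G, F, A]
After 8 (rotate_left(1, 3, k=2)): [H, B, D, C, E, G, F, A]
After 9 (swap(5, 1)): [H, G, D, C, E, B, F, A]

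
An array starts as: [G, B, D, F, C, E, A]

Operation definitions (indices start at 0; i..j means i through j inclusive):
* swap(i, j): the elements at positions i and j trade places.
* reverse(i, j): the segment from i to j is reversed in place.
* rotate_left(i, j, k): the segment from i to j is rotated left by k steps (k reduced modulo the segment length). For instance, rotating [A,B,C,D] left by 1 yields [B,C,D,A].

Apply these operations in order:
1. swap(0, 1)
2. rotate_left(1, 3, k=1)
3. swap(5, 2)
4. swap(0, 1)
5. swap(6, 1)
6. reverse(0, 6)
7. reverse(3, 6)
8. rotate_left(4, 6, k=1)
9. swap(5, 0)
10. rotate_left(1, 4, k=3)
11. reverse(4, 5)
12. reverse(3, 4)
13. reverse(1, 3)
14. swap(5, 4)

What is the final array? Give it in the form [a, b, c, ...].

Answer: [G, B, F, E, D, C, A]

Derivation:
After 1 (swap(0, 1)): [B, G, D, F, C, E, A]
After 2 (rotate_left(1, 3, k=1)): [B, D, F, G, C, E, A]
After 3 (swap(5, 2)): [B, D, E, G, C, F, A]
After 4 (swap(0, 1)): [D, B, E, G, C, F, A]
After 5 (swap(6, 1)): [D, A, E, G, C, F, B]
After 6 (reverse(0, 6)): [B, F, C, G, E, A, D]
After 7 (reverse(3, 6)): [B, F, C, D, A, E, G]
After 8 (rotate_left(4, 6, k=1)): [B, F, C, D, E, G, A]
After 9 (swap(5, 0)): [G, F, C, D, E, B, A]
After 10 (rotate_left(1, 4, k=3)): [G, E, F, C, D, B, A]
After 11 (reverse(4, 5)): [G, E, F, C, B, D, A]
After 12 (reverse(3, 4)): [G, E, F, B, C, D, A]
After 13 (reverse(1, 3)): [G, B, F, E, C, D, A]
After 14 (swap(5, 4)): [G, B, F, E, D, C, A]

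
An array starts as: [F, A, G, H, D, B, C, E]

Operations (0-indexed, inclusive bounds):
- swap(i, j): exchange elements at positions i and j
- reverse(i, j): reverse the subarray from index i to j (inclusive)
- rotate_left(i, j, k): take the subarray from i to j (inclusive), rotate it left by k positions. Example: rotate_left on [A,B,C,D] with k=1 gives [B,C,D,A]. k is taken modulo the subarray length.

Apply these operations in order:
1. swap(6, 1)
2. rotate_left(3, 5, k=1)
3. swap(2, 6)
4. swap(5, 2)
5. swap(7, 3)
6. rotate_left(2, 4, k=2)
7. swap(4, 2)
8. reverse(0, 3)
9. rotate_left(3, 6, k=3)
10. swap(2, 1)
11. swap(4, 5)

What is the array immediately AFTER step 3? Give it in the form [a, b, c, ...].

Answer: [F, C, A, D, B, H, G, E]

Derivation:
After 1 (swap(6, 1)): [F, C, G, H, D, B, A, E]
After 2 (rotate_left(3, 5, k=1)): [F, C, G, D, B, H, A, E]
After 3 (swap(2, 6)): [F, C, A, D, B, H, G, E]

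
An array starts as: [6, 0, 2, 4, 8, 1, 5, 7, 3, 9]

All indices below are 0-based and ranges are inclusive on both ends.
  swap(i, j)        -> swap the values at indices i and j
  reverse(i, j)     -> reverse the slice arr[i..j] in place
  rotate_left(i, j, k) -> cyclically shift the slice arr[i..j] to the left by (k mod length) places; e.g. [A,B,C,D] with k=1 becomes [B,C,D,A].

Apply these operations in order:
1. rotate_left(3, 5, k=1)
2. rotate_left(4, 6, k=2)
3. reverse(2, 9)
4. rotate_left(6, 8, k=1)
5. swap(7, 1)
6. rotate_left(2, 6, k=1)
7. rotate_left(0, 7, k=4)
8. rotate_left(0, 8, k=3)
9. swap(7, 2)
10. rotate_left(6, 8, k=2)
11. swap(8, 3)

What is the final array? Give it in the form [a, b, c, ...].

After 1 (rotate_left(3, 5, k=1)): [6, 0, 2, 8, 1, 4, 5, 7, 3, 9]
After 2 (rotate_left(4, 6, k=2)): [6, 0, 2, 8, 5, 1, 4, 7, 3, 9]
After 3 (reverse(2, 9)): [6, 0, 9, 3, 7, 4, 1, 5, 8, 2]
After 4 (rotate_left(6, 8, k=1)): [6, 0, 9, 3, 7, 4, 5, 8, 1, 2]
After 5 (swap(7, 1)): [6, 8, 9, 3, 7, 4, 5, 0, 1, 2]
After 6 (rotate_left(2, 6, k=1)): [6, 8, 3, 7, 4, 5, 9, 0, 1, 2]
After 7 (rotate_left(0, 7, k=4)): [4, 5, 9, 0, 6, 8, 3, 7, 1, 2]
After 8 (rotate_left(0, 8, k=3)): [0, 6, 8, 3, 7, 1, 4, 5, 9, 2]
After 9 (swap(7, 2)): [0, 6, 5, 3, 7, 1, 4, 8, 9, 2]
After 10 (rotate_left(6, 8, k=2)): [0, 6, 5, 3, 7, 1, 9, 4, 8, 2]
After 11 (swap(8, 3)): [0, 6, 5, 8, 7, 1, 9, 4, 3, 2]

Answer: [0, 6, 5, 8, 7, 1, 9, 4, 3, 2]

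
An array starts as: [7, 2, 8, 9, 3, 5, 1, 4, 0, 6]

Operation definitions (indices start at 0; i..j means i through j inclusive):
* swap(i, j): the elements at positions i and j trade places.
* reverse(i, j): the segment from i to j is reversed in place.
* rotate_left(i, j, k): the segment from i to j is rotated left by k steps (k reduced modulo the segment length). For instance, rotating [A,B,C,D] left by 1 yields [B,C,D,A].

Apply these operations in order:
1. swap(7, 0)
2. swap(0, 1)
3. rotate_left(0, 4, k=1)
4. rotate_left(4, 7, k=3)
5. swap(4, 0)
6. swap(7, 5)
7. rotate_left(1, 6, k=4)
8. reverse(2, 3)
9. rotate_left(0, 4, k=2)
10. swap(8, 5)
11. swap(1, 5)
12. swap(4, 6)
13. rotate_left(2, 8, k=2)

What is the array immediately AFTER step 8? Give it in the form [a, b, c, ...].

After 1 (swap(7, 0)): [4, 2, 8, 9, 3, 5, 1, 7, 0, 6]
After 2 (swap(0, 1)): [2, 4, 8, 9, 3, 5, 1, 7, 0, 6]
After 3 (rotate_left(0, 4, k=1)): [4, 8, 9, 3, 2, 5, 1, 7, 0, 6]
After 4 (rotate_left(4, 7, k=3)): [4, 8, 9, 3, 7, 2, 5, 1, 0, 6]
After 5 (swap(4, 0)): [7, 8, 9, 3, 4, 2, 5, 1, 0, 6]
After 6 (swap(7, 5)): [7, 8, 9, 3, 4, 1, 5, 2, 0, 6]
After 7 (rotate_left(1, 6, k=4)): [7, 1, 5, 8, 9, 3, 4, 2, 0, 6]
After 8 (reverse(2, 3)): [7, 1, 8, 5, 9, 3, 4, 2, 0, 6]

Answer: [7, 1, 8, 5, 9, 3, 4, 2, 0, 6]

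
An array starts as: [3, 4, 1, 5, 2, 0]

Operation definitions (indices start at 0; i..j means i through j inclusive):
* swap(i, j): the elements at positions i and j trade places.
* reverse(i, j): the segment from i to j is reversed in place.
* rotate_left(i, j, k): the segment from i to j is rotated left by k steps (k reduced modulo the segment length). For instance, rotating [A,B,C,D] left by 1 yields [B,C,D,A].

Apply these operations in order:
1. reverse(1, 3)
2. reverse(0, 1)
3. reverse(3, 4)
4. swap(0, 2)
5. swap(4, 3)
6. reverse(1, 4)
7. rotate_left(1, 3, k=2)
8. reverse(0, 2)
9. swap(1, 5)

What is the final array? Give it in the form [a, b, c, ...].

After 1 (reverse(1, 3)): [3, 5, 1, 4, 2, 0]
After 2 (reverse(0, 1)): [5, 3, 1, 4, 2, 0]
After 3 (reverse(3, 4)): [5, 3, 1, 2, 4, 0]
After 4 (swap(0, 2)): [1, 3, 5, 2, 4, 0]
After 5 (swap(4, 3)): [1, 3, 5, 4, 2, 0]
After 6 (reverse(1, 4)): [1, 2, 4, 5, 3, 0]
After 7 (rotate_left(1, 3, k=2)): [1, 5, 2, 4, 3, 0]
After 8 (reverse(0, 2)): [2, 5, 1, 4, 3, 0]
After 9 (swap(1, 5)): [2, 0, 1, 4, 3, 5]

Answer: [2, 0, 1, 4, 3, 5]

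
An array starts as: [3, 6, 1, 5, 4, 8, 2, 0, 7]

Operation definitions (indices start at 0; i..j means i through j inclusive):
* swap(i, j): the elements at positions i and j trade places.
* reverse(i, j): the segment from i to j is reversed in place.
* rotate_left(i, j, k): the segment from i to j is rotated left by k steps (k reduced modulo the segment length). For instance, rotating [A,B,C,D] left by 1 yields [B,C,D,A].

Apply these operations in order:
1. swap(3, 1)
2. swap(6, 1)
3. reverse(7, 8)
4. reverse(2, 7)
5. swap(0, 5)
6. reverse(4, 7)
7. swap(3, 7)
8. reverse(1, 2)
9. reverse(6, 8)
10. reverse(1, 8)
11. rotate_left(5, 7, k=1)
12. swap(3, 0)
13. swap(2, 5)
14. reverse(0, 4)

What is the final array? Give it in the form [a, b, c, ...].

Answer: [6, 4, 8, 3, 0, 5, 2, 1, 7]

Derivation:
After 1 (swap(3, 1)): [3, 5, 1, 6, 4, 8, 2, 0, 7]
After 2 (swap(6, 1)): [3, 2, 1, 6, 4, 8, 5, 0, 7]
After 3 (reverse(7, 8)): [3, 2, 1, 6, 4, 8, 5, 7, 0]
After 4 (reverse(2, 7)): [3, 2, 7, 5, 8, 4, 6, 1, 0]
After 5 (swap(0, 5)): [4, 2, 7, 5, 8, 3, 6, 1, 0]
After 6 (reverse(4, 7)): [4, 2, 7, 5, 1, 6, 3, 8, 0]
After 7 (swap(3, 7)): [4, 2, 7, 8, 1, 6, 3, 5, 0]
After 8 (reverse(1, 2)): [4, 7, 2, 8, 1, 6, 3, 5, 0]
After 9 (reverse(6, 8)): [4, 7, 2, 8, 1, 6, 0, 5, 3]
After 10 (reverse(1, 8)): [4, 3, 5, 0, 6, 1, 8, 2, 7]
After 11 (rotate_left(5, 7, k=1)): [4, 3, 5, 0, 6, 8, 2, 1, 7]
After 12 (swap(3, 0)): [0, 3, 5, 4, 6, 8, 2, 1, 7]
After 13 (swap(2, 5)): [0, 3, 8, 4, 6, 5, 2, 1, 7]
After 14 (reverse(0, 4)): [6, 4, 8, 3, 0, 5, 2, 1, 7]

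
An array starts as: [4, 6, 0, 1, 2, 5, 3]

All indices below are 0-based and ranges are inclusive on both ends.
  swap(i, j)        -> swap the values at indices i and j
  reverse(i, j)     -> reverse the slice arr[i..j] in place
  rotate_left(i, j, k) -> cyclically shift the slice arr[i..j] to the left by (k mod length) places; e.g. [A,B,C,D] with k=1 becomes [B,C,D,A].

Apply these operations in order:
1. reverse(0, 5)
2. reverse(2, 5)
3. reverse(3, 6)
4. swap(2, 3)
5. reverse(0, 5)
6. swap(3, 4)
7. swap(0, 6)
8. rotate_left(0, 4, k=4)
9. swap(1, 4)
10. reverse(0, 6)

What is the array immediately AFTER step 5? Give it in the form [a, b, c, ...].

Answer: [0, 1, 4, 3, 2, 5, 6]

Derivation:
After 1 (reverse(0, 5)): [5, 2, 1, 0, 6, 4, 3]
After 2 (reverse(2, 5)): [5, 2, 4, 6, 0, 1, 3]
After 3 (reverse(3, 6)): [5, 2, 4, 3, 1, 0, 6]
After 4 (swap(2, 3)): [5, 2, 3, 4, 1, 0, 6]
After 5 (reverse(0, 5)): [0, 1, 4, 3, 2, 5, 6]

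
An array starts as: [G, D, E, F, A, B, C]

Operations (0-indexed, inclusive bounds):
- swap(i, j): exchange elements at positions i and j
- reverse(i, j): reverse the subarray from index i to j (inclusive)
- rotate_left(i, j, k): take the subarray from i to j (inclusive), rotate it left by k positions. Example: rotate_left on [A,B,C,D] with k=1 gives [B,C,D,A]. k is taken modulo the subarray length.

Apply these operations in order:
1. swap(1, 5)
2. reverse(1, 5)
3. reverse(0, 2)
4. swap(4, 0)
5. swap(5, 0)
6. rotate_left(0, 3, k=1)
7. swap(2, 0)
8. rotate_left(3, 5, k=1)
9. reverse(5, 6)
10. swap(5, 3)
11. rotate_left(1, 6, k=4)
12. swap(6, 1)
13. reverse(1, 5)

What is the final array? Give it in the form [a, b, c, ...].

After 1 (swap(1, 5)): [G, B, E, F, A, D, C]
After 2 (reverse(1, 5)): [G, D, A, F, E, B, C]
After 3 (reverse(0, 2)): [A, D, G, F, E, B, C]
After 4 (swap(4, 0)): [E, D, G, F, A, B, C]
After 5 (swap(5, 0)): [B, D, G, F, A, E, C]
After 6 (rotate_left(0, 3, k=1)): [D, G, F, B, A, E, C]
After 7 (swap(2, 0)): [F, G, D, B, A, E, C]
After 8 (rotate_left(3, 5, k=1)): [F, G, D, A, E, B, C]
After 9 (reverse(5, 6)): [F, G, D, A, E, C, B]
After 10 (swap(5, 3)): [F, G, D, C, E, A, B]
After 11 (rotate_left(1, 6, k=4)): [F, A, B, G, D, C, E]
After 12 (swap(6, 1)): [F, E, B, G, D, C, A]
After 13 (reverse(1, 5)): [F, C, D, G, B, E, A]

Answer: [F, C, D, G, B, E, A]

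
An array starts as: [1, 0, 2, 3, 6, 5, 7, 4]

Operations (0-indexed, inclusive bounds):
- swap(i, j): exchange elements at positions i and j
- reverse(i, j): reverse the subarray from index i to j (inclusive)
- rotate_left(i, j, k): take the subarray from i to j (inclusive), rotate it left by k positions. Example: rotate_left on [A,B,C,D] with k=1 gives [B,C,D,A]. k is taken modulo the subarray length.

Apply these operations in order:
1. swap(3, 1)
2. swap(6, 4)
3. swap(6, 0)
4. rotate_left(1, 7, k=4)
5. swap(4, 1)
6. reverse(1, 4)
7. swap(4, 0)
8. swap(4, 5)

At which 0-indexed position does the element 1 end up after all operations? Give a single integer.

After 1 (swap(3, 1)): [1, 3, 2, 0, 6, 5, 7, 4]
After 2 (swap(6, 4)): [1, 3, 2, 0, 7, 5, 6, 4]
After 3 (swap(6, 0)): [6, 3, 2, 0, 7, 5, 1, 4]
After 4 (rotate_left(1, 7, k=4)): [6, 5, 1, 4, 3, 2, 0, 7]
After 5 (swap(4, 1)): [6, 3, 1, 4, 5, 2, 0, 7]
After 6 (reverse(1, 4)): [6, 5, 4, 1, 3, 2, 0, 7]
After 7 (swap(4, 0)): [3, 5, 4, 1, 6, 2, 0, 7]
After 8 (swap(4, 5)): [3, 5, 4, 1, 2, 6, 0, 7]

Answer: 3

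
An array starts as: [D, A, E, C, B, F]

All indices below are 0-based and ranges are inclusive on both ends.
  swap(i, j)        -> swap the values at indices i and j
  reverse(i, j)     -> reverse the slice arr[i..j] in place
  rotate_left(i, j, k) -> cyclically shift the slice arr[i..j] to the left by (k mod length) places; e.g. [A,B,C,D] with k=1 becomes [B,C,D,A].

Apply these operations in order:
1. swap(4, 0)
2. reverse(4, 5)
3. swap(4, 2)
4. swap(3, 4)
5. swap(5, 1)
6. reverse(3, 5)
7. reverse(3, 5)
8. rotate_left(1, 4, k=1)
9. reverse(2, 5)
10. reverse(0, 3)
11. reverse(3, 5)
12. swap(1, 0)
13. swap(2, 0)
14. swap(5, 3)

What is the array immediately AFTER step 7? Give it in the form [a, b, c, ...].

Answer: [B, D, F, E, C, A]

Derivation:
After 1 (swap(4, 0)): [B, A, E, C, D, F]
After 2 (reverse(4, 5)): [B, A, E, C, F, D]
After 3 (swap(4, 2)): [B, A, F, C, E, D]
After 4 (swap(3, 4)): [B, A, F, E, C, D]
After 5 (swap(5, 1)): [B, D, F, E, C, A]
After 6 (reverse(3, 5)): [B, D, F, A, C, E]
After 7 (reverse(3, 5)): [B, D, F, E, C, A]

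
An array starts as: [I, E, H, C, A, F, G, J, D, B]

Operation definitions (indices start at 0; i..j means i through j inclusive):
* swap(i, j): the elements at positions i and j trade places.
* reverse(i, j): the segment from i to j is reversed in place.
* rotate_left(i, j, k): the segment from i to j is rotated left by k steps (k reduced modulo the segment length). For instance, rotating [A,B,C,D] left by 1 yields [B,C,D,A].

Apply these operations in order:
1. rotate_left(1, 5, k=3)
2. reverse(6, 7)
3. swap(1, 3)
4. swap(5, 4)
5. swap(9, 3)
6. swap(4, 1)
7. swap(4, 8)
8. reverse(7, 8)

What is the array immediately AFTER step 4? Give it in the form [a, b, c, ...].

After 1 (rotate_left(1, 5, k=3)): [I, A, F, E, H, C, G, J, D, B]
After 2 (reverse(6, 7)): [I, A, F, E, H, C, J, G, D, B]
After 3 (swap(1, 3)): [I, E, F, A, H, C, J, G, D, B]
After 4 (swap(5, 4)): [I, E, F, A, C, H, J, G, D, B]

Answer: [I, E, F, A, C, H, J, G, D, B]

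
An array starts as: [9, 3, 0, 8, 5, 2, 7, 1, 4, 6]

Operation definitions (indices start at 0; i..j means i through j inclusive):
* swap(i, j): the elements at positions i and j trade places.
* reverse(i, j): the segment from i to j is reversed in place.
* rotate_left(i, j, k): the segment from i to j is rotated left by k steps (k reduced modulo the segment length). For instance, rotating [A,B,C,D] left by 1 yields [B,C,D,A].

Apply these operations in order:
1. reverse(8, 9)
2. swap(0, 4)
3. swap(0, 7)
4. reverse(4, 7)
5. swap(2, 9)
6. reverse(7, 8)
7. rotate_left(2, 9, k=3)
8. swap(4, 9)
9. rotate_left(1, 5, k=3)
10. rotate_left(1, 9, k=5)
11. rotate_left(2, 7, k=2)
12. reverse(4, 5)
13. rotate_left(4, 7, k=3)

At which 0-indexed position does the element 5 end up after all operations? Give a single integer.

Answer: 3

Derivation:
After 1 (reverse(8, 9)): [9, 3, 0, 8, 5, 2, 7, 1, 6, 4]
After 2 (swap(0, 4)): [5, 3, 0, 8, 9, 2, 7, 1, 6, 4]
After 3 (swap(0, 7)): [1, 3, 0, 8, 9, 2, 7, 5, 6, 4]
After 4 (reverse(4, 7)): [1, 3, 0, 8, 5, 7, 2, 9, 6, 4]
After 5 (swap(2, 9)): [1, 3, 4, 8, 5, 7, 2, 9, 6, 0]
After 6 (reverse(7, 8)): [1, 3, 4, 8, 5, 7, 2, 6, 9, 0]
After 7 (rotate_left(2, 9, k=3)): [1, 3, 7, 2, 6, 9, 0, 4, 8, 5]
After 8 (swap(4, 9)): [1, 3, 7, 2, 5, 9, 0, 4, 8, 6]
After 9 (rotate_left(1, 5, k=3)): [1, 5, 9, 3, 7, 2, 0, 4, 8, 6]
After 10 (rotate_left(1, 9, k=5)): [1, 0, 4, 8, 6, 5, 9, 3, 7, 2]
After 11 (rotate_left(2, 7, k=2)): [1, 0, 6, 5, 9, 3, 4, 8, 7, 2]
After 12 (reverse(4, 5)): [1, 0, 6, 5, 3, 9, 4, 8, 7, 2]
After 13 (rotate_left(4, 7, k=3)): [1, 0, 6, 5, 8, 3, 9, 4, 7, 2]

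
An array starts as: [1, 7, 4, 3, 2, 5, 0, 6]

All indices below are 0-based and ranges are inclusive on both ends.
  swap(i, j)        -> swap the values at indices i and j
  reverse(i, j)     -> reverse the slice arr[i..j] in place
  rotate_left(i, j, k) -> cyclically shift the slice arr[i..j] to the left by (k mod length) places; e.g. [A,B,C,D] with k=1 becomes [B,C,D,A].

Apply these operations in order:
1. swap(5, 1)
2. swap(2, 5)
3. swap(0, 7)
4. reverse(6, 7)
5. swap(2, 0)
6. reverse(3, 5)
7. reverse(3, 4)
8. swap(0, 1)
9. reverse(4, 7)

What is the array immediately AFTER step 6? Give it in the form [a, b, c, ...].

After 1 (swap(5, 1)): [1, 5, 4, 3, 2, 7, 0, 6]
After 2 (swap(2, 5)): [1, 5, 7, 3, 2, 4, 0, 6]
After 3 (swap(0, 7)): [6, 5, 7, 3, 2, 4, 0, 1]
After 4 (reverse(6, 7)): [6, 5, 7, 3, 2, 4, 1, 0]
After 5 (swap(2, 0)): [7, 5, 6, 3, 2, 4, 1, 0]
After 6 (reverse(3, 5)): [7, 5, 6, 4, 2, 3, 1, 0]

Answer: [7, 5, 6, 4, 2, 3, 1, 0]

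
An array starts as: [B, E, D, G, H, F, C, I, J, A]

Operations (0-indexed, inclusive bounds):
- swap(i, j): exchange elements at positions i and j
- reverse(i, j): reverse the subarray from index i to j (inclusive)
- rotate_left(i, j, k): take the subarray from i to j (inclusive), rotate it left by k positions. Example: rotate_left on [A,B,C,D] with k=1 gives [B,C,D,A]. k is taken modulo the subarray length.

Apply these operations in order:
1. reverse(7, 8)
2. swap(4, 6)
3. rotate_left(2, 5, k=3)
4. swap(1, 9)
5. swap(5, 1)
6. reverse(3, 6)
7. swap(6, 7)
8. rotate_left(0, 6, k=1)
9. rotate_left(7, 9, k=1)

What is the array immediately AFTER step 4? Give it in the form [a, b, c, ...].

After 1 (reverse(7, 8)): [B, E, D, G, H, F, C, J, I, A]
After 2 (swap(4, 6)): [B, E, D, G, C, F, H, J, I, A]
After 3 (rotate_left(2, 5, k=3)): [B, E, F, D, G, C, H, J, I, A]
After 4 (swap(1, 9)): [B, A, F, D, G, C, H, J, I, E]

Answer: [B, A, F, D, G, C, H, J, I, E]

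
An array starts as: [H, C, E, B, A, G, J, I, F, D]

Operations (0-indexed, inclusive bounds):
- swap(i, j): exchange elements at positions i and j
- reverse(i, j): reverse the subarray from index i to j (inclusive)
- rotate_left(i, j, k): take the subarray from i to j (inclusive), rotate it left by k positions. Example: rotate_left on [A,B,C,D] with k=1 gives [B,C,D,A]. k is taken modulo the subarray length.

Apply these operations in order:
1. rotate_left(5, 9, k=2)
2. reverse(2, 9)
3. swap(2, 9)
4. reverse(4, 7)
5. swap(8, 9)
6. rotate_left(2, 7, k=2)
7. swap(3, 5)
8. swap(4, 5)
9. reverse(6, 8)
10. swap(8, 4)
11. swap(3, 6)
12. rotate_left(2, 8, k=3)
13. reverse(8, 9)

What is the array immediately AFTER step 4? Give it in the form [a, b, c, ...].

Answer: [H, C, E, G, A, I, F, D, B, J]

Derivation:
After 1 (rotate_left(5, 9, k=2)): [H, C, E, B, A, I, F, D, G, J]
After 2 (reverse(2, 9)): [H, C, J, G, D, F, I, A, B, E]
After 3 (swap(2, 9)): [H, C, E, G, D, F, I, A, B, J]
After 4 (reverse(4, 7)): [H, C, E, G, A, I, F, D, B, J]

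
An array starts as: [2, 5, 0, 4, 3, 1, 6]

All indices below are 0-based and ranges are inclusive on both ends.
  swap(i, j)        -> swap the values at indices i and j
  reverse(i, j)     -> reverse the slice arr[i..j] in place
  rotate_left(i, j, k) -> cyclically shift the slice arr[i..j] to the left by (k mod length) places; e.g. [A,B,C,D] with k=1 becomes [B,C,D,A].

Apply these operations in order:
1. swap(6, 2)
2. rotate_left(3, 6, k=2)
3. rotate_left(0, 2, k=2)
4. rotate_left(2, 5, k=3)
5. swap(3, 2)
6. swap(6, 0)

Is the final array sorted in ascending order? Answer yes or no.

After 1 (swap(6, 2)): [2, 5, 6, 4, 3, 1, 0]
After 2 (rotate_left(3, 6, k=2)): [2, 5, 6, 1, 0, 4, 3]
After 3 (rotate_left(0, 2, k=2)): [6, 2, 5, 1, 0, 4, 3]
After 4 (rotate_left(2, 5, k=3)): [6, 2, 4, 5, 1, 0, 3]
After 5 (swap(3, 2)): [6, 2, 5, 4, 1, 0, 3]
After 6 (swap(6, 0)): [3, 2, 5, 4, 1, 0, 6]

Answer: no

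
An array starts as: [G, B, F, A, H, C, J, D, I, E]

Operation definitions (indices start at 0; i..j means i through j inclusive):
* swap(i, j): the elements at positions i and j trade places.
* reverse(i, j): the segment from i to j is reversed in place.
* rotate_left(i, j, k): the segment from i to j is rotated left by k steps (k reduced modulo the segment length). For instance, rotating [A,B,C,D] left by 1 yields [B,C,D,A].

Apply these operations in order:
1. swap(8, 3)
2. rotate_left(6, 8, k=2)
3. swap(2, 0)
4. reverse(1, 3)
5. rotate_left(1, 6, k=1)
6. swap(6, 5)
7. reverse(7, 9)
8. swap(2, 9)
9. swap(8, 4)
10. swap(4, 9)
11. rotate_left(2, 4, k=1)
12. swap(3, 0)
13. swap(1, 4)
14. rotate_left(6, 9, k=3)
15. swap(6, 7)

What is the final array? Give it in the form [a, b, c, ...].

Answer: [B, J, H, F, G, I, A, D, E, C]

Derivation:
After 1 (swap(8, 3)): [G, B, F, I, H, C, J, D, A, E]
After 2 (rotate_left(6, 8, k=2)): [G, B, F, I, H, C, A, J, D, E]
After 3 (swap(2, 0)): [F, B, G, I, H, C, A, J, D, E]
After 4 (reverse(1, 3)): [F, I, G, B, H, C, A, J, D, E]
After 5 (rotate_left(1, 6, k=1)): [F, G, B, H, C, A, I, J, D, E]
After 6 (swap(6, 5)): [F, G, B, H, C, I, A, J, D, E]
After 7 (reverse(7, 9)): [F, G, B, H, C, I, A, E, D, J]
After 8 (swap(2, 9)): [F, G, J, H, C, I, A, E, D, B]
After 9 (swap(8, 4)): [F, G, J, H, D, I, A, E, C, B]
After 10 (swap(4, 9)): [F, G, J, H, B, I, A, E, C, D]
After 11 (rotate_left(2, 4, k=1)): [F, G, H, B, J, I, A, E, C, D]
After 12 (swap(3, 0)): [B, G, H, F, J, I, A, E, C, D]
After 13 (swap(1, 4)): [B, J, H, F, G, I, A, E, C, D]
After 14 (rotate_left(6, 9, k=3)): [B, J, H, F, G, I, D, A, E, C]
After 15 (swap(6, 7)): [B, J, H, F, G, I, A, D, E, C]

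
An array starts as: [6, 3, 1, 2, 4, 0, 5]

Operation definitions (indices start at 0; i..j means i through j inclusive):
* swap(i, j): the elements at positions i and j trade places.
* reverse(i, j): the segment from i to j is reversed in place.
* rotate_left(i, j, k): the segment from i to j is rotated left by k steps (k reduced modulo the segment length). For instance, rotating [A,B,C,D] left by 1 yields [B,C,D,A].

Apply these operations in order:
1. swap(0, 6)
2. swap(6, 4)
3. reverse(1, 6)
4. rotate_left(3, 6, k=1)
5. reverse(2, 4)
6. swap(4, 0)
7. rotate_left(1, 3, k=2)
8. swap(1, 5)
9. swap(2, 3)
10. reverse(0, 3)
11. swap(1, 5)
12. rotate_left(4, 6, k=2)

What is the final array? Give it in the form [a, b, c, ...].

Answer: [4, 2, 3, 0, 6, 5, 1]

Derivation:
After 1 (swap(0, 6)): [5, 3, 1, 2, 4, 0, 6]
After 2 (swap(6, 4)): [5, 3, 1, 2, 6, 0, 4]
After 3 (reverse(1, 6)): [5, 4, 0, 6, 2, 1, 3]
After 4 (rotate_left(3, 6, k=1)): [5, 4, 0, 2, 1, 3, 6]
After 5 (reverse(2, 4)): [5, 4, 1, 2, 0, 3, 6]
After 6 (swap(4, 0)): [0, 4, 1, 2, 5, 3, 6]
After 7 (rotate_left(1, 3, k=2)): [0, 2, 4, 1, 5, 3, 6]
After 8 (swap(1, 5)): [0, 3, 4, 1, 5, 2, 6]
After 9 (swap(2, 3)): [0, 3, 1, 4, 5, 2, 6]
After 10 (reverse(0, 3)): [4, 1, 3, 0, 5, 2, 6]
After 11 (swap(1, 5)): [4, 2, 3, 0, 5, 1, 6]
After 12 (rotate_left(4, 6, k=2)): [4, 2, 3, 0, 6, 5, 1]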